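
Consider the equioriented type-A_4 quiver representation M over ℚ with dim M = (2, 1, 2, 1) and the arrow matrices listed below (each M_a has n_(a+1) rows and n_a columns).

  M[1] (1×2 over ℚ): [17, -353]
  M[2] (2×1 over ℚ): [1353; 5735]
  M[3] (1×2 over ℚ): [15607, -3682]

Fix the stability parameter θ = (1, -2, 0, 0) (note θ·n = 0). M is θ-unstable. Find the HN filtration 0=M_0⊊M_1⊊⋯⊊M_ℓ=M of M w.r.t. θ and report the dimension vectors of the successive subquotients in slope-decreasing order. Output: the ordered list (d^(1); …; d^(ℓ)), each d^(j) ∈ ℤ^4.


Interval decomposition of M: I[1,1], I[1,4], I[3,3].
HN type (ℓ=3): μ^(1)=1; μ^(2)=0; μ^(3)=-1/2

((1, 0, 0, 0); (0, 0, 2, 1); (1, 1, 0, 0))


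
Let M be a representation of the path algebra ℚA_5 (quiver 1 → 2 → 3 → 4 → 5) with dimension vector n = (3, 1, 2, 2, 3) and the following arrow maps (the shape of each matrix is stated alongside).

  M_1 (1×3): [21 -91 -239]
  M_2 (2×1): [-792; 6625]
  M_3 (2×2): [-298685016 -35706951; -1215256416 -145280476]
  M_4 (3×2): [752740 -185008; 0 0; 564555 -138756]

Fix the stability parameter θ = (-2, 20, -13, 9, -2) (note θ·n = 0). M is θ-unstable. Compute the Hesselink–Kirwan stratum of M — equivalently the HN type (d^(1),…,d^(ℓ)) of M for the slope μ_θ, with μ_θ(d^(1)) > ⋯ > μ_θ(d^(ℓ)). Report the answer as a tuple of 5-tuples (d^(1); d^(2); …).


Barcode: M ≅ I[1,1]^2, I[1,5], I[3,3], I[4,4], I[5,5]^2. HN layers by μ_θ (4 steps, strictly decreasing):
  μ^(1)=9; μ^(2)=7/2; μ^(3)=-2; μ^(4)=-13

((0, 0, 0, 1, 0); (0, 1, 1, 1, 1); (3, 0, 0, 0, 2); (0, 0, 1, 0, 0))


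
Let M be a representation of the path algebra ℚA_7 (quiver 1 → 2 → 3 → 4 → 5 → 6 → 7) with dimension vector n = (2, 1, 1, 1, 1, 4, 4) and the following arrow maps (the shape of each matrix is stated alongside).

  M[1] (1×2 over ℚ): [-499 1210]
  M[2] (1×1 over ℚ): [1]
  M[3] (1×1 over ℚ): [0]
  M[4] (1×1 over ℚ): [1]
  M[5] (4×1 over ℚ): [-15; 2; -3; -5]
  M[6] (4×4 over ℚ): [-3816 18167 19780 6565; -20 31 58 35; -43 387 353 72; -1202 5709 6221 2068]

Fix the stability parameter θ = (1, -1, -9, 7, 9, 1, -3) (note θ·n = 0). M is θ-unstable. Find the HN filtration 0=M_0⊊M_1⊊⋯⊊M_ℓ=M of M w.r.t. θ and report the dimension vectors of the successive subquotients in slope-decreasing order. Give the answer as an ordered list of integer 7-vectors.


Barcode: M ≅ I[1,1], I[1,3], I[4,7], I[6,7]^3. HN layers by μ_θ (4 steps, strictly decreasing):
  μ^(1)=7/2; μ^(2)=1; μ^(3)=-1; μ^(4)=-3

((0, 0, 0, 1, 1, 1, 1); (1, 0, 0, 0, 0, 0, 0); (0, 0, 0, 0, 0, 3, 3); (1, 1, 1, 0, 0, 0, 0))


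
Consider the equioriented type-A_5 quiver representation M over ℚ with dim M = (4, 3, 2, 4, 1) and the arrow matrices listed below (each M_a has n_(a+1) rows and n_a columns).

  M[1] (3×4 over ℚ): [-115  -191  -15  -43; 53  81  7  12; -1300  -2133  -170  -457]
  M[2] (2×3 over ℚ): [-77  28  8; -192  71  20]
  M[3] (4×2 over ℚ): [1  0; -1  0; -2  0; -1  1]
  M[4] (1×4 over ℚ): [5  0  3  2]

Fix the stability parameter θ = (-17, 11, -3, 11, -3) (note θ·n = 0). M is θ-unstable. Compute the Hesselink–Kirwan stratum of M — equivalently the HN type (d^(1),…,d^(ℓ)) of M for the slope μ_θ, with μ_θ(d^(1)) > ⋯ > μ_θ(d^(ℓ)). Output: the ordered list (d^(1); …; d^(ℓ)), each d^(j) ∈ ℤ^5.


Interval decomposition of M: I[1,1], I[1,2], I[1,4], I[1,5], I[4,4]^2.
HN type (ℓ=3): μ^(1)=11; μ^(2)=4; μ^(3)=-17

((0, 1, 0, 3, 0); (0, 2, 2, 1, 1); (4, 0, 0, 0, 0))


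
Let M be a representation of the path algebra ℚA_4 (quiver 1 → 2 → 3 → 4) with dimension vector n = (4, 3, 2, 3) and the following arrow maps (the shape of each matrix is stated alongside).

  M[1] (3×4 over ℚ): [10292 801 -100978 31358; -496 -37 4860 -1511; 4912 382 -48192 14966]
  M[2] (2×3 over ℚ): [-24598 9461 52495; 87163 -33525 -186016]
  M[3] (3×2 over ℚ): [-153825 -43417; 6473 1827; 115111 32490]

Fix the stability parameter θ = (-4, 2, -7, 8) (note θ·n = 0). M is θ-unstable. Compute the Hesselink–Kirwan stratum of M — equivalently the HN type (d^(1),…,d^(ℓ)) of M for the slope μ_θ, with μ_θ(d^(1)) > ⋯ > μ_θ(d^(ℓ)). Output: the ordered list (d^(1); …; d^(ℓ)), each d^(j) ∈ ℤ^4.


Interval decomposition of M: I[1,1]^2, I[1,4]^2, I[2,2], I[4,4].
HN type (ℓ=4): μ^(1)=8; μ^(2)=2; μ^(3)=-5/2; μ^(4)=-4

((0, 0, 0, 3); (0, 1, 0, 0); (0, 2, 2, 0); (4, 0, 0, 0))


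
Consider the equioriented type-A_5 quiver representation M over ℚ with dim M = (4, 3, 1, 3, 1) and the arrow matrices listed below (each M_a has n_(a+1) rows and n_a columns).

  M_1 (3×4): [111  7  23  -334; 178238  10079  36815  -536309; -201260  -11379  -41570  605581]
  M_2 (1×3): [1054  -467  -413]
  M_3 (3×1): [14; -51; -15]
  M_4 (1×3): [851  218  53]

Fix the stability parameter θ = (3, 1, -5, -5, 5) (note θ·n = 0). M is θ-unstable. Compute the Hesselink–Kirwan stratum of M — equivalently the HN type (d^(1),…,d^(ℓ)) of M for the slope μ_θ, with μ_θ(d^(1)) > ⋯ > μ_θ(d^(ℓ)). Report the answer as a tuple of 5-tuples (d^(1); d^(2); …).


Interval decomposition of M: I[1,1], I[1,2]^2, I[1,5], I[4,4]^2.
HN type (ℓ=5): μ^(1)=5; μ^(2)=3; μ^(3)=2; μ^(4)=-3/2; μ^(5)=-5

((0, 0, 0, 0, 1); (1, 0, 0, 0, 0); (2, 2, 0, 0, 0); (1, 1, 1, 1, 0); (0, 0, 0, 2, 0))


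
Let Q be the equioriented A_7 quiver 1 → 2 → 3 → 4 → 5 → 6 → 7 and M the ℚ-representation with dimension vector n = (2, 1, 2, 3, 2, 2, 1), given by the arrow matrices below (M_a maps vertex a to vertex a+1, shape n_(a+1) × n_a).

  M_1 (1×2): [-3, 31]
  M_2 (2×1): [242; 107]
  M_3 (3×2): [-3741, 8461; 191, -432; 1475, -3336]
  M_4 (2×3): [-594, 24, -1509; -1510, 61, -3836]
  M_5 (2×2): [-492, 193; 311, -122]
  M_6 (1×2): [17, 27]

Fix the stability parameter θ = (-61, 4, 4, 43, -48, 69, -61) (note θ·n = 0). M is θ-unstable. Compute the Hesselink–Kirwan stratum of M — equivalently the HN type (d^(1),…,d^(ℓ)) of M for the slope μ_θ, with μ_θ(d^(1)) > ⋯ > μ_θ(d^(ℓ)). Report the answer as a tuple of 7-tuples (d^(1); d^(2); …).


Interval decomposition of M: I[1,1], I[1,4], I[3,7], I[4,6].
HN type (ℓ=6): μ^(1)=69; μ^(2)=43; μ^(3)=4; μ^(4)=-1/3; μ^(5)=-5/2; μ^(6)=-61

((0, 0, 0, 0, 0, 1, 0); (0, 0, 0, 1, 0, 0, 0); (0, 1, 1, 0, 0, 1, 1); (0, 0, 1, 1, 1, 0, 0); (0, 0, 0, 1, 1, 0, 0); (2, 0, 0, 0, 0, 0, 0))


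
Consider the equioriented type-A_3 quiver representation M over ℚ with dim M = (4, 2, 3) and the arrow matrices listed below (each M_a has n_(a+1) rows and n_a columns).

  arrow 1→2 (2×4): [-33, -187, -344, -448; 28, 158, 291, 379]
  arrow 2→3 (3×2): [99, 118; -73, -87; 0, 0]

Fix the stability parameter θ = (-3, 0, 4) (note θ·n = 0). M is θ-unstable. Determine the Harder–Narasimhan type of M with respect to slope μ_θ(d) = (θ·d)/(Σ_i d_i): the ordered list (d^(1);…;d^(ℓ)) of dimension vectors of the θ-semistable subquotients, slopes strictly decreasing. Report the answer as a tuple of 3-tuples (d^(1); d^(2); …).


Interval decomposition of M: I[1,1]^2, I[1,3]^2, I[3,3].
HN type (ℓ=3): μ^(1)=4; μ^(2)=0; μ^(3)=-3

((0, 0, 3); (0, 2, 0); (4, 0, 0))


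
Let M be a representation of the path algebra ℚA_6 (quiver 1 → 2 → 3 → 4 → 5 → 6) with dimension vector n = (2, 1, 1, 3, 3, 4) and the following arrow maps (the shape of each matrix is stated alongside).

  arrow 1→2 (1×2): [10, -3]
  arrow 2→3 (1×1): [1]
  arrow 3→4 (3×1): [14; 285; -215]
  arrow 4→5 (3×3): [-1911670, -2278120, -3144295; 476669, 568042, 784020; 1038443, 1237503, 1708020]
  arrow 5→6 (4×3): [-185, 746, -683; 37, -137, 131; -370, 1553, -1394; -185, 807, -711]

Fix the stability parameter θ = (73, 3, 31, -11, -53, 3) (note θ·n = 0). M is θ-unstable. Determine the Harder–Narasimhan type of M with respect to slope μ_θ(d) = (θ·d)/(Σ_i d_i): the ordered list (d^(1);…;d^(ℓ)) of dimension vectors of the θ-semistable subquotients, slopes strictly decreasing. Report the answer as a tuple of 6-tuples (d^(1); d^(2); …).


Barcode: M ≅ I[1,1], I[1,5], I[4,6]^2, I[6,6]^2. HN layers by μ_θ (4 steps, strictly decreasing):
  μ^(1)=73; μ^(2)=43/5; μ^(3)=3; μ^(4)=-32

((1, 0, 0, 0, 0, 0); (1, 1, 1, 1, 1, 0); (0, 0, 0, 0, 0, 4); (0, 0, 0, 2, 2, 0))


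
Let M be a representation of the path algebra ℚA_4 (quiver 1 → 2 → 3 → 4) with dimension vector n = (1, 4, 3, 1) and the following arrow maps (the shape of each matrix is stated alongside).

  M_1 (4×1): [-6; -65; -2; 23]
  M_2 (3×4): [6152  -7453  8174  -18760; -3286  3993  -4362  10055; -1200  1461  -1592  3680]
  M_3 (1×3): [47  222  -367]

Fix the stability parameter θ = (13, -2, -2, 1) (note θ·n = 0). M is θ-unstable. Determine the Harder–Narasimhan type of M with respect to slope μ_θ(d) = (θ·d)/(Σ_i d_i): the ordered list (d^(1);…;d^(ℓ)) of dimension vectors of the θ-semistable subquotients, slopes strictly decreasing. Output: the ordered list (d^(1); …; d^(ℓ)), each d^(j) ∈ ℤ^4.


Via rank(M_{q-1}∘⋯∘M_p): M ≅ I[1,4], I[2,2], I[2,3]^2.
μ_θ-semistable layers: μ^(1)=5/2; μ^(2)=-2

((1, 1, 1, 1); (0, 3, 2, 0))


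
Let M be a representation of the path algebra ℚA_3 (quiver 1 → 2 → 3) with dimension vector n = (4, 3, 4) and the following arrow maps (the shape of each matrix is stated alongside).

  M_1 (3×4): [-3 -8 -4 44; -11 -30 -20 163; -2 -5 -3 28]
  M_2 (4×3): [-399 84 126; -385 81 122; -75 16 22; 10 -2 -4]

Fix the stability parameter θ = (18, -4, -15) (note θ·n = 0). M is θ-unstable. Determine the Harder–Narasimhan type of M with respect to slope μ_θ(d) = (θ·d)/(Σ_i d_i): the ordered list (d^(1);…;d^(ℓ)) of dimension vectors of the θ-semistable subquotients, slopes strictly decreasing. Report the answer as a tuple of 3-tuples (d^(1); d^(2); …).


Via rank(M_{q-1}∘⋯∘M_p): M ≅ I[1,1], I[1,2], I[1,3]^2, I[3,3]^2.
μ_θ-semistable layers: μ^(1)=18; μ^(2)=7; μ^(3)=-1/3; μ^(4)=-15

((1, 0, 0); (1, 1, 0); (2, 2, 2); (0, 0, 2))


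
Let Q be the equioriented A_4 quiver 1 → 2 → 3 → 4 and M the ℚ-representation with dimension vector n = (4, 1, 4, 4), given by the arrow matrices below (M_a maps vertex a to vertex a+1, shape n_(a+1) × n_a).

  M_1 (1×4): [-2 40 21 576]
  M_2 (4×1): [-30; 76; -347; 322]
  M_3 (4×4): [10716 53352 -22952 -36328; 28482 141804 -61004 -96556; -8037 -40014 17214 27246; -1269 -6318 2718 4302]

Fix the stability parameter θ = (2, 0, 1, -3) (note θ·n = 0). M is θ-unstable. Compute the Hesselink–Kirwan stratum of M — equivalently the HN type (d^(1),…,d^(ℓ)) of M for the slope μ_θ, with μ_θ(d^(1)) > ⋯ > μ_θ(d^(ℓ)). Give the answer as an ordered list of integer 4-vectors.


Via rank(M_{q-1}∘⋯∘M_p): M ≅ I[1,1]^3, I[1,3], I[3,3]^2, I[3,4], I[4,4]^3.
μ_θ-semistable layers: μ^(1)=2; μ^(2)=1; μ^(3)=-1; μ^(4)=-3

((3, 0, 0, 0); (1, 1, 3, 0); (0, 0, 1, 1); (0, 0, 0, 3))


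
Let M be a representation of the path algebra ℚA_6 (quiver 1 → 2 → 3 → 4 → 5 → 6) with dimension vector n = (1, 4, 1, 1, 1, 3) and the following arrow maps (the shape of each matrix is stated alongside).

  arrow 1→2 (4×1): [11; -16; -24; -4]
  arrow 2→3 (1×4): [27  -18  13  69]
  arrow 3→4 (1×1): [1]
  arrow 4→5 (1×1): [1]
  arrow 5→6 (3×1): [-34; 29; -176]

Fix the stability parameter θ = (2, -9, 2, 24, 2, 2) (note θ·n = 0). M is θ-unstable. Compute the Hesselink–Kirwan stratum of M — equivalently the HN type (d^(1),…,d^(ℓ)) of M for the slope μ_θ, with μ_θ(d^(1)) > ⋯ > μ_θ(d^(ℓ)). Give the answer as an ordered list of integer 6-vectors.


Barcode: M ≅ I[1,6], I[2,2]^3, I[6,6]^2. HN layers by μ_θ (4 steps, strictly decreasing):
  μ^(1)=28/3; μ^(2)=2; μ^(3)=-7/2; μ^(4)=-9

((0, 0, 0, 1, 1, 1); (0, 0, 1, 0, 0, 2); (1, 1, 0, 0, 0, 0); (0, 3, 0, 0, 0, 0))


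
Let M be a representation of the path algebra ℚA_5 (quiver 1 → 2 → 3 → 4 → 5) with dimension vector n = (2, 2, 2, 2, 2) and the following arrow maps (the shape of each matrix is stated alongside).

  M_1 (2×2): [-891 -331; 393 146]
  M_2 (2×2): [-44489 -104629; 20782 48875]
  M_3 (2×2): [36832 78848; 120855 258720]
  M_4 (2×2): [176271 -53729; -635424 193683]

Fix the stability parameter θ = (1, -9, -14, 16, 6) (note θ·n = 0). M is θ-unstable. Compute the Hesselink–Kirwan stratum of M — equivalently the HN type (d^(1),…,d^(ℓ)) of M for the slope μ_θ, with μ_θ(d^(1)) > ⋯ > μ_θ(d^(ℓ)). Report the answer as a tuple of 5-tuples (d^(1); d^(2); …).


Barcode: M ≅ I[1,3], I[1,5], I[4,5]. HN layers by μ_θ (2 steps, strictly decreasing):
  μ^(1)=11; μ^(2)=-22/3

((0, 0, 0, 2, 2); (2, 2, 2, 0, 0))


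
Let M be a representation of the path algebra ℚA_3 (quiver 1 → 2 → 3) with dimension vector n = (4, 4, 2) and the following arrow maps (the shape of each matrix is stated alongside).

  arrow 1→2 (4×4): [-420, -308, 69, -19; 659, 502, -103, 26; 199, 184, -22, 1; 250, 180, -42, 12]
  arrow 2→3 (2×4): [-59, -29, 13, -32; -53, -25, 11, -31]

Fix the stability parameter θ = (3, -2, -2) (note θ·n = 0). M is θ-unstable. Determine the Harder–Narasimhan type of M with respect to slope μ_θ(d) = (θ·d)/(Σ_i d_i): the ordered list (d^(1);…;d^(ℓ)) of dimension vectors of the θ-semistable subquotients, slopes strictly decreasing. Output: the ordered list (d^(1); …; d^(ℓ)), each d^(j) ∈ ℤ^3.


Barcode: M ≅ I[1,2]^2, I[1,3]^2. HN layers by μ_θ (2 steps, strictly decreasing):
  μ^(1)=1/2; μ^(2)=-1/3

((2, 2, 0); (2, 2, 2))


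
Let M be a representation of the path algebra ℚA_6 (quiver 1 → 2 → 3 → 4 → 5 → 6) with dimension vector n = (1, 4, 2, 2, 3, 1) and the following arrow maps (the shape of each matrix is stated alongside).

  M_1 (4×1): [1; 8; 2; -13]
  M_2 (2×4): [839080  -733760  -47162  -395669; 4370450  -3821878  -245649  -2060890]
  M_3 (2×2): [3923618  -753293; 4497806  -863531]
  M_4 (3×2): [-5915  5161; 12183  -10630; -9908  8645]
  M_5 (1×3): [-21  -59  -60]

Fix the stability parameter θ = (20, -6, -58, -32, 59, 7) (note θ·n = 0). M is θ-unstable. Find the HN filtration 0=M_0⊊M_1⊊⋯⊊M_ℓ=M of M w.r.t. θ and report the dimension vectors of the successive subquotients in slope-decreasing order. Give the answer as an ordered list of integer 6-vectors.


Barcode: M ≅ I[1,3], I[2,2]^2, I[2,6], I[4,5], I[5,5]. HN layers by μ_θ (5 steps, strictly decreasing):
  μ^(1)=59; μ^(2)=33; μ^(3)=-6; μ^(4)=-44/3; μ^(5)=-32

((0, 0, 0, 0, 2, 0); (0, 0, 0, 0, 1, 1); (0, 2, 0, 0, 0, 0); (1, 1, 1, 0, 0, 0); (0, 1, 1, 2, 0, 0))


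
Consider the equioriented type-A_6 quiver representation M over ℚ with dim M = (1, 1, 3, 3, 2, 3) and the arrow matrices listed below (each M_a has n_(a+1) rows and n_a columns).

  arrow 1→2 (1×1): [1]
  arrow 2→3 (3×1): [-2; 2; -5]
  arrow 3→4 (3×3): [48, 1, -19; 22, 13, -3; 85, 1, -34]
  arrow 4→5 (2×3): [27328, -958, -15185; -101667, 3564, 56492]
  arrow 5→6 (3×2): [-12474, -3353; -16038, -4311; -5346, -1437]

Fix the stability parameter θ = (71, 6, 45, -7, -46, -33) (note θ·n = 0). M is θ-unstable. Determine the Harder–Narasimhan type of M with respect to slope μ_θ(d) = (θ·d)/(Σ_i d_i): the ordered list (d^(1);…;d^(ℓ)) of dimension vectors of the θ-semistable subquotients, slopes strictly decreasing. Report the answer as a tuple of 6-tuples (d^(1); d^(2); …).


Interval decomposition of M: I[1,6], I[3,4], I[3,5], I[6,6]^2.
HN type (ℓ=4): μ^(1)=19; μ^(2)=6; μ^(3)=-8/3; μ^(4)=-33

((0, 0, 1, 1, 0, 0); (1, 1, 1, 1, 1, 1); (0, 0, 1, 1, 1, 0); (0, 0, 0, 0, 0, 2))


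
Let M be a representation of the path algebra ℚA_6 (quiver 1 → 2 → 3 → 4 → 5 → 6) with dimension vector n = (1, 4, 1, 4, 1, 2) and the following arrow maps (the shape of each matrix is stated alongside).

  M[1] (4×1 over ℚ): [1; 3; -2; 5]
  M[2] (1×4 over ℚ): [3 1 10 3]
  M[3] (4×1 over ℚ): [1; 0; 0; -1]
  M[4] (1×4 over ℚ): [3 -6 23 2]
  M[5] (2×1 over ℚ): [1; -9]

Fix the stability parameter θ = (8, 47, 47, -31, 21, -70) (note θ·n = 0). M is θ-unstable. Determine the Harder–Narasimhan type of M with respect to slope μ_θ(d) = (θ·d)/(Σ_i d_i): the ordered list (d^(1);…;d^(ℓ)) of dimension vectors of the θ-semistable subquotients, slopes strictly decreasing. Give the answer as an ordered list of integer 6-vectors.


Interval decomposition of M: I[1,6], I[2,2]^3, I[4,4]^3, I[6,6].
HN type (ℓ=4): μ^(1)=47; μ^(2)=11/3; μ^(3)=-31; μ^(4)=-70

((0, 3, 0, 0, 0, 0); (1, 1, 1, 1, 1, 1); (0, 0, 0, 3, 0, 0); (0, 0, 0, 0, 0, 1))


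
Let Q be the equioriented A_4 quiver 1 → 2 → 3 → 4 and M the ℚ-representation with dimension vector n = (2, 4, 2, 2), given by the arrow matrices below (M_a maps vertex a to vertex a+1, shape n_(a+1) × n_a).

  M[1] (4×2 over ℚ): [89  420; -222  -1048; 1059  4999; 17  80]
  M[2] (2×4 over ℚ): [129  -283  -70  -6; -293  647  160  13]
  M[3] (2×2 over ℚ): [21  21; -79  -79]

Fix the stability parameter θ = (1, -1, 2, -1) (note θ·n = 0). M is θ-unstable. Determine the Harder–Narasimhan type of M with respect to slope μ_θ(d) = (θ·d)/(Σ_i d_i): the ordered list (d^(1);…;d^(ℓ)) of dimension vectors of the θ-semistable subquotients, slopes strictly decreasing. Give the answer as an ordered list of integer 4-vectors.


Barcode: M ≅ I[1,2], I[1,4], I[2,2], I[2,3], I[4,4]. HN layers by μ_θ (4 steps, strictly decreasing):
  μ^(1)=2; μ^(2)=1/2; μ^(3)=0; μ^(4)=-1

((0, 0, 1, 0); (0, 0, 1, 1); (2, 2, 0, 0); (0, 2, 0, 1))


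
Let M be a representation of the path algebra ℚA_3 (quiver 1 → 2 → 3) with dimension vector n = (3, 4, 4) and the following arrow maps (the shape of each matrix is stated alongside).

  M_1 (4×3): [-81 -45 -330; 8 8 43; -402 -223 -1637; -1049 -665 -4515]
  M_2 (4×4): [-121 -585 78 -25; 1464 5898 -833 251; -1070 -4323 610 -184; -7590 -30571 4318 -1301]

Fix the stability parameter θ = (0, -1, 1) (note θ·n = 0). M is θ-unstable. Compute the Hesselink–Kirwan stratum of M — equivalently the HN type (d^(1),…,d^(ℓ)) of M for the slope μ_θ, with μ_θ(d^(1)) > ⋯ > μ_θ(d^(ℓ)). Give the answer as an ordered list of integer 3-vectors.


Interval decomposition of M: I[1,3]^3, I[2,3].
HN type (ℓ=3): μ^(1)=1; μ^(2)=-1/2; μ^(3)=-1

((0, 0, 4); (3, 3, 0); (0, 1, 0))


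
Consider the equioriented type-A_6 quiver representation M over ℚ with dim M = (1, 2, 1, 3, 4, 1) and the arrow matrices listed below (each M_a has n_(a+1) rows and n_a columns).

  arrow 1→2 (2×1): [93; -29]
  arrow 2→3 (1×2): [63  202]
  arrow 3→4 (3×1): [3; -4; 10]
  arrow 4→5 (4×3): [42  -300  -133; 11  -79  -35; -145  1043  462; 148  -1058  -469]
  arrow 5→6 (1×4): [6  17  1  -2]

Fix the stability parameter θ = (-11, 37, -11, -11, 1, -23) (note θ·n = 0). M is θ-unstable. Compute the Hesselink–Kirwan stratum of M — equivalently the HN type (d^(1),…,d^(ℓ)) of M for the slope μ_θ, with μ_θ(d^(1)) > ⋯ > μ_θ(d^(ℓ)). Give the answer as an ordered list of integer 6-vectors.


Barcode: M ≅ I[1,5], I[2,2], I[4,4], I[4,6], I[5,5]^2. HN layers by μ_θ (4 steps, strictly decreasing):
  μ^(1)=37; μ^(2)=4; μ^(3)=1; μ^(4)=-11

((0, 1, 0, 0, 0, 0); (0, 1, 1, 1, 1, 0); (0, 0, 0, 0, 2, 0); (1, 0, 0, 2, 1, 1))


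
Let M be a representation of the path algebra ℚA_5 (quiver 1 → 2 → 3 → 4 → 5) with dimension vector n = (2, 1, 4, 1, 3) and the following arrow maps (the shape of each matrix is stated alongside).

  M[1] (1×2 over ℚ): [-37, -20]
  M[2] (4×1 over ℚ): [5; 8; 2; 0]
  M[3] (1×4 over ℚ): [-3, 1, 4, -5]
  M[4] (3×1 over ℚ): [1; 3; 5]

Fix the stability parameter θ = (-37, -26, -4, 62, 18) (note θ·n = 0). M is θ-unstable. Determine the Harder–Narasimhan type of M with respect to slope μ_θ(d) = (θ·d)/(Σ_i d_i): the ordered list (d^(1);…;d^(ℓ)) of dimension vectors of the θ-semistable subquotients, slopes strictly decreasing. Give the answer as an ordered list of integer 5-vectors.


Barcode: M ≅ I[1,1], I[1,5], I[3,3]^3, I[5,5]^2. HN layers by μ_θ (5 steps, strictly decreasing):
  μ^(1)=40; μ^(2)=18; μ^(3)=-4; μ^(4)=-26; μ^(5)=-37

((0, 0, 0, 1, 1); (0, 0, 0, 0, 2); (0, 0, 4, 0, 0); (0, 1, 0, 0, 0); (2, 0, 0, 0, 0))


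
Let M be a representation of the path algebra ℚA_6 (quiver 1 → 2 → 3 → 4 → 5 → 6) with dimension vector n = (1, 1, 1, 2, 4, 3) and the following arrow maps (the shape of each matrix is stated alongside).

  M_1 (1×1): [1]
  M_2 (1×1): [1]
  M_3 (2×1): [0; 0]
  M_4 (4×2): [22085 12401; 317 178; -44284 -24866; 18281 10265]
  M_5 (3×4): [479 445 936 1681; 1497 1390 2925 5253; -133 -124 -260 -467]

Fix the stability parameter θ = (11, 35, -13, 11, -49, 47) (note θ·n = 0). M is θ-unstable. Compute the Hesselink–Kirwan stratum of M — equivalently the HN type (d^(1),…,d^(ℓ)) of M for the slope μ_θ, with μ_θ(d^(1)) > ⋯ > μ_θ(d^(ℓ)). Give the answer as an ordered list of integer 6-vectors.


Barcode: M ≅ I[1,3], I[4,5], I[4,6], I[5,6]^2. HN layers by μ_θ (4 steps, strictly decreasing):
  μ^(1)=47; μ^(2)=11; μ^(3)=-19; μ^(4)=-49

((0, 0, 0, 0, 0, 3); (1, 1, 1, 0, 0, 0); (0, 0, 0, 2, 2, 0); (0, 0, 0, 0, 2, 0))


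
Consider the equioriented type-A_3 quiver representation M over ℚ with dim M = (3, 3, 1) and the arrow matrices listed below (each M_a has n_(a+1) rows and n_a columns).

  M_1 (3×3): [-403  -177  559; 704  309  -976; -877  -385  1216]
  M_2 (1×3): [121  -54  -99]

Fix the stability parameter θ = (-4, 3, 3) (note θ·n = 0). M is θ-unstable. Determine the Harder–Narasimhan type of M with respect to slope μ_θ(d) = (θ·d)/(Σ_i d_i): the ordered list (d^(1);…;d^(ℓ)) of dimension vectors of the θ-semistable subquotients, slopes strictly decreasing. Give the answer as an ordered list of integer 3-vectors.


Interval decomposition of M: I[1,2]^2, I[1,3].
HN type (ℓ=2): μ^(1)=3; μ^(2)=-4

((0, 3, 1); (3, 0, 0))


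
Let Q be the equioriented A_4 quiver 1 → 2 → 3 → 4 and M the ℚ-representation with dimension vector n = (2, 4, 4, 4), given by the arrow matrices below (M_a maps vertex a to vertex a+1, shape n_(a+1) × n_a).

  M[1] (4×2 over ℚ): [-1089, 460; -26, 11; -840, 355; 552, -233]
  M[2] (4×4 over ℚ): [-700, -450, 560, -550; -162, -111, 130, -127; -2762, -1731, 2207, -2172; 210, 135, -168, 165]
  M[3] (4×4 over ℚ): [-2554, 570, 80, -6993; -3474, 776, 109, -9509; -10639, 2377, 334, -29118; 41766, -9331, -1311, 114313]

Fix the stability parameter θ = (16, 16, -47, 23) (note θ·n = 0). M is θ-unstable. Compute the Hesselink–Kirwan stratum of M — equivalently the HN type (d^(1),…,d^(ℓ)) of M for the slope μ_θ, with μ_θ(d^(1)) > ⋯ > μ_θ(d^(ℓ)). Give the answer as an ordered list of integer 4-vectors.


Barcode: M ≅ I[1,2]^2, I[2,4]^2, I[3,4]^2. HN layers by μ_θ (4 steps, strictly decreasing):
  μ^(1)=23; μ^(2)=16; μ^(3)=-31/2; μ^(4)=-47

((0, 0, 0, 4); (2, 2, 0, 0); (0, 2, 2, 0); (0, 0, 2, 0))


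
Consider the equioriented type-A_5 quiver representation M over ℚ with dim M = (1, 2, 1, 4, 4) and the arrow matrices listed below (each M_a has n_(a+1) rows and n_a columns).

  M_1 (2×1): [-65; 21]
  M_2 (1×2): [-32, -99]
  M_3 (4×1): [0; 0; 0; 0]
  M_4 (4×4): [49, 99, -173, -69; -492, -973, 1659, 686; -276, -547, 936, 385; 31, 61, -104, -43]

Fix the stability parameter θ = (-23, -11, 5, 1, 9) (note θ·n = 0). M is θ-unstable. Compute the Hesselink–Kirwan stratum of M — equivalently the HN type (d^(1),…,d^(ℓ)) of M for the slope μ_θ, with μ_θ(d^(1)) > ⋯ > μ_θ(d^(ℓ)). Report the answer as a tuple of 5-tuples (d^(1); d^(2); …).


Via rank(M_{q-1}∘⋯∘M_p): M ≅ I[1,3], I[2,2], I[4,5]^4.
μ_θ-semistable layers: μ^(1)=9; μ^(2)=5; μ^(3)=1; μ^(4)=-11; μ^(5)=-23

((0, 0, 0, 0, 4); (0, 0, 1, 0, 0); (0, 0, 0, 4, 0); (0, 2, 0, 0, 0); (1, 0, 0, 0, 0))


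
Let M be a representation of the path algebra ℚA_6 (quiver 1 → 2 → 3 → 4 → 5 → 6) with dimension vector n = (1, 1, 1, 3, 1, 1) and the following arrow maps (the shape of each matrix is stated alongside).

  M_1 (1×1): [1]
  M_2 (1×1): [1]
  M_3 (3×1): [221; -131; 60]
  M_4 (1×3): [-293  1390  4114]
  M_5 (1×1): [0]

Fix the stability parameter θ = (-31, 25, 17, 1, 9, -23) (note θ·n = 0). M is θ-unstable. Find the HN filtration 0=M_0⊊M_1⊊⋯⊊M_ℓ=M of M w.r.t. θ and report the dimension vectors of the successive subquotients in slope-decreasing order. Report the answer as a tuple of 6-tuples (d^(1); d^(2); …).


Barcode: M ≅ I[1,5], I[4,4]^2, I[6,6]. HN layers by μ_θ (4 steps, strictly decreasing):
  μ^(1)=13; μ^(2)=1; μ^(3)=-23; μ^(4)=-31

((0, 1, 1, 1, 1, 0); (0, 0, 0, 2, 0, 0); (0, 0, 0, 0, 0, 1); (1, 0, 0, 0, 0, 0))


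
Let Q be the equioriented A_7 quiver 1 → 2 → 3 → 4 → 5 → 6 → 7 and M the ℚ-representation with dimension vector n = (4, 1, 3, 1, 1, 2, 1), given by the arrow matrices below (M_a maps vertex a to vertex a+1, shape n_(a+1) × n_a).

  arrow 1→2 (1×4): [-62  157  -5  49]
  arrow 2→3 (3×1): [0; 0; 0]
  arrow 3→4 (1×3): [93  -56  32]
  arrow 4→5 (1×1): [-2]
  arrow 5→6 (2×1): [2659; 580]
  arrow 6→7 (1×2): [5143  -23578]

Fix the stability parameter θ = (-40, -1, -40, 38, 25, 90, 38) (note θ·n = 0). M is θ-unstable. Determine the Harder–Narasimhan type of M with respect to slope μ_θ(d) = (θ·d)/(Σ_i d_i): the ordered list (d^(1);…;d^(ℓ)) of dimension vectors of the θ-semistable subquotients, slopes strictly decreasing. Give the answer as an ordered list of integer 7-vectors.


Via rank(M_{q-1}∘⋯∘M_p): M ≅ I[1,1]^3, I[1,2], I[3,3]^2, I[3,7], I[6,6].
μ_θ-semistable layers: μ^(1)=90; μ^(2)=64; μ^(3)=63/2; μ^(4)=-1; μ^(5)=-40

((0, 0, 0, 0, 0, 1, 0); (0, 0, 0, 0, 0, 1, 1); (0, 0, 0, 1, 1, 0, 0); (0, 1, 0, 0, 0, 0, 0); (4, 0, 3, 0, 0, 0, 0))


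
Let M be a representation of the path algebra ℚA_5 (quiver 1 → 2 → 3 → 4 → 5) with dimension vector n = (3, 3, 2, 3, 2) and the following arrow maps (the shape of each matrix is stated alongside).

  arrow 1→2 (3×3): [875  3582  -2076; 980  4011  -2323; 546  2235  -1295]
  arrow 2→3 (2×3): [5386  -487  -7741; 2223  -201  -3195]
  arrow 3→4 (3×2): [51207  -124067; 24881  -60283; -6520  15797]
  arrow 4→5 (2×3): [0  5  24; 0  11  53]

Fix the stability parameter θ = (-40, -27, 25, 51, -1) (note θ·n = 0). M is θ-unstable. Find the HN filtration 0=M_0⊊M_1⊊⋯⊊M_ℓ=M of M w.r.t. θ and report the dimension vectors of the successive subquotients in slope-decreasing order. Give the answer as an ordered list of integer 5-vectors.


Via rank(M_{q-1}∘⋯∘M_p): M ≅ I[1,1], I[1,2], I[1,5], I[2,5], I[4,4].
μ_θ-semistable layers: μ^(1)=51; μ^(2)=25; μ^(3)=-27; μ^(4)=-40

((0, 0, 0, 1, 0); (0, 0, 2, 2, 2); (0, 3, 0, 0, 0); (3, 0, 0, 0, 0))


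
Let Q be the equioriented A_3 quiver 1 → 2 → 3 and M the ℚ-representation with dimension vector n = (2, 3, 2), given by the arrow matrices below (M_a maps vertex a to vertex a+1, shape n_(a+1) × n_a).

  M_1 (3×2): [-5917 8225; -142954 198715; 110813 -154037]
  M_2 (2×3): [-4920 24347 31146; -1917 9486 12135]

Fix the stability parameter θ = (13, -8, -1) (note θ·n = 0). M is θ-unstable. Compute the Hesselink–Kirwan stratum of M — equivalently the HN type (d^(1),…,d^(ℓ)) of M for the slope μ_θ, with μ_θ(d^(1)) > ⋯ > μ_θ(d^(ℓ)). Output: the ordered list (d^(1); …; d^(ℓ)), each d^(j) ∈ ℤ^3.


Via rank(M_{q-1}∘⋯∘M_p): M ≅ I[1,2], I[1,3], I[2,3].
μ_θ-semistable layers: μ^(1)=5/2; μ^(2)=4/3; μ^(3)=-1; μ^(4)=-8

((1, 1, 0); (1, 1, 1); (0, 0, 1); (0, 1, 0))


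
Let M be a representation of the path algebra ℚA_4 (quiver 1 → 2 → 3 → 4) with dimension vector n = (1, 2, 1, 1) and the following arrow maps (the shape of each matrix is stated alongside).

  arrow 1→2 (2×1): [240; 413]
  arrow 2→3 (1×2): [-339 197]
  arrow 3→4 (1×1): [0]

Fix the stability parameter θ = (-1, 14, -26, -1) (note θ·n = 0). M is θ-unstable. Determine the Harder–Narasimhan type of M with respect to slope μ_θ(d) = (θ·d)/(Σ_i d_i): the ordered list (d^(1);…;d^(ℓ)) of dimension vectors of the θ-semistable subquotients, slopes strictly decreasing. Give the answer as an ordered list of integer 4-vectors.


Barcode: M ≅ I[1,3], I[2,2], I[4,4]. HN layers by μ_θ (3 steps, strictly decreasing):
  μ^(1)=14; μ^(2)=-1; μ^(3)=-13/3

((0, 1, 0, 0); (0, 0, 0, 1); (1, 1, 1, 0))


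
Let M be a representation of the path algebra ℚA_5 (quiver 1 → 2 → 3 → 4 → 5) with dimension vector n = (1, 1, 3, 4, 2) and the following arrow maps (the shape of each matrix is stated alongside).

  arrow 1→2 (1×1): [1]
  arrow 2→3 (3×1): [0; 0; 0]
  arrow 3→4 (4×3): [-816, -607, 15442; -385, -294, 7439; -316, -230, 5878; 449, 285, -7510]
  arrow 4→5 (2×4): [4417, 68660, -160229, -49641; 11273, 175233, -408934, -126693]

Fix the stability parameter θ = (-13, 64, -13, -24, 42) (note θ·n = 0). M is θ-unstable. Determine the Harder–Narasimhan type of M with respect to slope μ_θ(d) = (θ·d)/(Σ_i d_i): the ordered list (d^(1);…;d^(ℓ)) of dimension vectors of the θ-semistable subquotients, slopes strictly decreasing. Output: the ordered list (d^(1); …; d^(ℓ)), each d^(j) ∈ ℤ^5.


Via rank(M_{q-1}∘⋯∘M_p): M ≅ I[1,2], I[3,4], I[3,5]^2, I[4,4].
μ_θ-semistable layers: μ^(1)=64; μ^(2)=42; μ^(3)=-13; μ^(4)=-37/2; μ^(5)=-24

((0, 1, 0, 0, 0); (0, 0, 0, 0, 2); (1, 0, 0, 0, 0); (0, 0, 3, 3, 0); (0, 0, 0, 1, 0))


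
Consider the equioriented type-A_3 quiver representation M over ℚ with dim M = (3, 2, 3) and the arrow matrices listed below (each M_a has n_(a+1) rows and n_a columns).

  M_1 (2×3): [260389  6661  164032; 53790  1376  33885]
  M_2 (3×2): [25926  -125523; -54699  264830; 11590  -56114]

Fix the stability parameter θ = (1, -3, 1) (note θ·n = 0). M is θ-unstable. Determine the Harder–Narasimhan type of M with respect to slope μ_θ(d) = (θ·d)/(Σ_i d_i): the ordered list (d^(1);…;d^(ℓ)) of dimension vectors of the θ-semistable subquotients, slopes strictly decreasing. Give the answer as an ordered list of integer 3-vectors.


Interval decomposition of M: I[1,1], I[1,3]^2, I[3,3].
HN type (ℓ=2): μ^(1)=1; μ^(2)=-1

((1, 0, 3); (2, 2, 0))


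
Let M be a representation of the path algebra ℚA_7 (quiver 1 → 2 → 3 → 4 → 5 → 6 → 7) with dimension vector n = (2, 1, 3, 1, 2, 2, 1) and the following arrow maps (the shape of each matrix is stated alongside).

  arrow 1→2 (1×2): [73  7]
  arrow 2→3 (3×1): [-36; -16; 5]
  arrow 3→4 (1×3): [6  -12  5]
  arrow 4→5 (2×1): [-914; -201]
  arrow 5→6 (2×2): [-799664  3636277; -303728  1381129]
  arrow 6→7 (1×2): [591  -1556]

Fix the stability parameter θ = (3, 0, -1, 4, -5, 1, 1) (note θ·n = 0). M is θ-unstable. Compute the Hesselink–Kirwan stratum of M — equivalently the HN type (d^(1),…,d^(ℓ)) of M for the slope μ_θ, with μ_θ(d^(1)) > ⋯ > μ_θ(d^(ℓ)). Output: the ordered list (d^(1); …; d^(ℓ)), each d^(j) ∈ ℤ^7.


Barcode: M ≅ I[1,1], I[1,7], I[3,3]^2, I[5,5], I[6,6]. HN layers by μ_θ (5 steps, strictly decreasing):
  μ^(1)=3; μ^(2)=1; μ^(3)=1/5; μ^(4)=-1; μ^(5)=-5

((1, 0, 0, 0, 0, 0, 0); (0, 0, 0, 0, 0, 2, 1); (1, 1, 1, 1, 1, 0, 0); (0, 0, 2, 0, 0, 0, 0); (0, 0, 0, 0, 1, 0, 0))


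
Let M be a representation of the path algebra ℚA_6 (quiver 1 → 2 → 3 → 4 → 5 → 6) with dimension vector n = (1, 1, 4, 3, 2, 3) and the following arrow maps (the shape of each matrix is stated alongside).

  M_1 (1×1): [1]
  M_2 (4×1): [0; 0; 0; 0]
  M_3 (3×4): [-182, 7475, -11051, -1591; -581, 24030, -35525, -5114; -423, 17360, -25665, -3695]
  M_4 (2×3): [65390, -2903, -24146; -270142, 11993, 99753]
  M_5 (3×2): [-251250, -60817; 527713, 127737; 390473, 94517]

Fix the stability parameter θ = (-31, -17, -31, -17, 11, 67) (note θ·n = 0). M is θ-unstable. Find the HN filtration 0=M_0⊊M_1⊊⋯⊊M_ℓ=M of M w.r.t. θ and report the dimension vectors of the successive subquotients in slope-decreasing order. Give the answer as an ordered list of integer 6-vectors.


Barcode: M ≅ I[1,2], I[3,3], I[3,4], I[3,6]^2, I[6,6]. HN layers by μ_θ (4 steps, strictly decreasing):
  μ^(1)=67; μ^(2)=11; μ^(3)=-17; μ^(4)=-31

((0, 0, 0, 0, 0, 3); (0, 0, 0, 0, 2, 0); (0, 1, 0, 3, 0, 0); (1, 0, 4, 0, 0, 0))


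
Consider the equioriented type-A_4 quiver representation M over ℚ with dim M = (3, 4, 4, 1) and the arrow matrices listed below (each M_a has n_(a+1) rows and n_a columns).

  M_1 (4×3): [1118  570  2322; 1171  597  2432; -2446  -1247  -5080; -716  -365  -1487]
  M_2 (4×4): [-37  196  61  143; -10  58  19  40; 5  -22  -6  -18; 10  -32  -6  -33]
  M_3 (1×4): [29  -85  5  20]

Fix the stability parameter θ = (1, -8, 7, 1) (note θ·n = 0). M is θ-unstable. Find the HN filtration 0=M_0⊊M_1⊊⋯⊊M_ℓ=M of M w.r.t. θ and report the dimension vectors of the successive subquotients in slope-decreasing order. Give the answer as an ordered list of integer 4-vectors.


Barcode: M ≅ I[1,2], I[1,3], I[1,4], I[2,3], I[3,3]. HN layers by μ_θ (4 steps, strictly decreasing):
  μ^(1)=7; μ^(2)=4; μ^(3)=-7/2; μ^(4)=-8

((0, 0, 3, 0); (0, 0, 1, 1); (3, 3, 0, 0); (0, 1, 0, 0))


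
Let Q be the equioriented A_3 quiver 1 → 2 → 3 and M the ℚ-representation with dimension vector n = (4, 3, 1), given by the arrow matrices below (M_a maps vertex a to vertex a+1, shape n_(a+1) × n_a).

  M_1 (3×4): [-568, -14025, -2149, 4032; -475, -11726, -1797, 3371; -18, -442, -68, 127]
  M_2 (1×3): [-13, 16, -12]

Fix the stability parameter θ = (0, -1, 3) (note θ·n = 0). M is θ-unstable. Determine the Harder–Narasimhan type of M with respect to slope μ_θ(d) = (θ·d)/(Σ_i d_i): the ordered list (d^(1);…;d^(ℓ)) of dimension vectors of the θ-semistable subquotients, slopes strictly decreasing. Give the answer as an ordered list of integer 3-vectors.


Interval decomposition of M: I[1,1], I[1,2]^2, I[1,3].
HN type (ℓ=3): μ^(1)=3; μ^(2)=0; μ^(3)=-1/2

((0, 0, 1); (1, 0, 0); (3, 3, 0))


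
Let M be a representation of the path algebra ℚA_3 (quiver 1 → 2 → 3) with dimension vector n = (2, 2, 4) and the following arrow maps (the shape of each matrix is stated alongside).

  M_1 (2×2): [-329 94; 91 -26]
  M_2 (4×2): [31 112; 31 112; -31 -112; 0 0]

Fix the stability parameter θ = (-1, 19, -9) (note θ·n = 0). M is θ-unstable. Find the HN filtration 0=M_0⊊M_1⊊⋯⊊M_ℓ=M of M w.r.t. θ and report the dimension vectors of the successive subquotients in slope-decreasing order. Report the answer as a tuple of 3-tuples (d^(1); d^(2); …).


Interval decomposition of M: I[1,1], I[1,3], I[2,2], I[3,3]^3.
HN type (ℓ=4): μ^(1)=19; μ^(2)=5; μ^(3)=-1; μ^(4)=-9

((0, 1, 0); (0, 1, 1); (2, 0, 0); (0, 0, 3))


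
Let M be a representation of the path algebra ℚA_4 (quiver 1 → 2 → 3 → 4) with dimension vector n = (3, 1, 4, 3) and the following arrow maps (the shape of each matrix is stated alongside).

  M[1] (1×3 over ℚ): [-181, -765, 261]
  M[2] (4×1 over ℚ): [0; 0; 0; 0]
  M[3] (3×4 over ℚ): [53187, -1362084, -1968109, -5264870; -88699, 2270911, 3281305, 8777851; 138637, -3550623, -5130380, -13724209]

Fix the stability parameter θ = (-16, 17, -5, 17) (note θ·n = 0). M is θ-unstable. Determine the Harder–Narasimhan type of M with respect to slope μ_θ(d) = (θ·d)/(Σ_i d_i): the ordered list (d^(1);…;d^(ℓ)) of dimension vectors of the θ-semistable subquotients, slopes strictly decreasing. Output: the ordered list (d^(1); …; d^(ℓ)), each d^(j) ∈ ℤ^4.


Barcode: M ≅ I[1,1]^2, I[1,2], I[3,3], I[3,4]^3. HN layers by μ_θ (3 steps, strictly decreasing):
  μ^(1)=17; μ^(2)=-5; μ^(3)=-16

((0, 1, 0, 3); (0, 0, 4, 0); (3, 0, 0, 0))


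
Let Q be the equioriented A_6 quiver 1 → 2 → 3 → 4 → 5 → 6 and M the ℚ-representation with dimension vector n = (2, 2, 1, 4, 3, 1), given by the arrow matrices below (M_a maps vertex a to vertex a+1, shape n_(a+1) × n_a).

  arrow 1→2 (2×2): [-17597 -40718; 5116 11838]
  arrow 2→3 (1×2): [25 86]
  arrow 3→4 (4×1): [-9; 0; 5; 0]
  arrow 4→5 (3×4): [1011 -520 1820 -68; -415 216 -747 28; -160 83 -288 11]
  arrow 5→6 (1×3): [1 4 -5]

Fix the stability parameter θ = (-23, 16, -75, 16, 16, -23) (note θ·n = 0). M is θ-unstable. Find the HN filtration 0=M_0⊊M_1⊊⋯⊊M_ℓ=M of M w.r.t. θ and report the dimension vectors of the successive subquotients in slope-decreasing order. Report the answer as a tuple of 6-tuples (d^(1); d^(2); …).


Interval decomposition of M: I[1,2], I[1,6], I[4,4], I[4,5]^2.
HN type (ℓ=4): μ^(1)=16; μ^(2)=3; μ^(3)=-23; μ^(4)=-82/3

((0, 1, 0, 3, 2, 0); (0, 0, 0, 1, 1, 1); (1, 0, 0, 0, 0, 0); (1, 1, 1, 0, 0, 0))


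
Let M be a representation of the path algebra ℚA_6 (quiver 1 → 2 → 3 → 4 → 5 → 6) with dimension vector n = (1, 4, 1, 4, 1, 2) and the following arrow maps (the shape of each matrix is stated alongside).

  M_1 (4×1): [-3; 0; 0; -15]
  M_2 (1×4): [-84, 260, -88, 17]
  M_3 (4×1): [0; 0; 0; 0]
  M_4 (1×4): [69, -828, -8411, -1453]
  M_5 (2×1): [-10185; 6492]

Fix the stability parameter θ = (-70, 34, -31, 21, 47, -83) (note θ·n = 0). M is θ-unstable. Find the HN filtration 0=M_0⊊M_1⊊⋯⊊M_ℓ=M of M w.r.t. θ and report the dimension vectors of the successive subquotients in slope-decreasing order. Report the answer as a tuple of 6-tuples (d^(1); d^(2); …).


Interval decomposition of M: I[1,3], I[2,2]^3, I[4,4]^3, I[4,6], I[6,6].
HN type (ℓ=6): μ^(1)=34; μ^(2)=21; μ^(3)=3/2; μ^(4)=-5; μ^(5)=-70; μ^(6)=-83

((0, 3, 0, 0, 0, 0); (0, 0, 0, 3, 0, 0); (0, 1, 1, 0, 0, 0); (0, 0, 0, 1, 1, 1); (1, 0, 0, 0, 0, 0); (0, 0, 0, 0, 0, 1))


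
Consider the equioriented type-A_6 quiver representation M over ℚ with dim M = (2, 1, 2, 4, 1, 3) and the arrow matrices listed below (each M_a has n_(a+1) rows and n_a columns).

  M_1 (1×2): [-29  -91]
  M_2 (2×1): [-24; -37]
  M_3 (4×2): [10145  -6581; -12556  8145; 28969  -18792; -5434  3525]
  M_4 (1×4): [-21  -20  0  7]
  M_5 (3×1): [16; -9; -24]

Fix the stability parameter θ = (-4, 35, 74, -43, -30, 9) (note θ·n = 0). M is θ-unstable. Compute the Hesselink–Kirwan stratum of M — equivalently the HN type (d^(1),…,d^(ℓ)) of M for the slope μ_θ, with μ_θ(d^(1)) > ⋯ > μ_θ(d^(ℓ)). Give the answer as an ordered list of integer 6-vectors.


Via rank(M_{q-1}∘⋯∘M_p): M ≅ I[1,1], I[1,4], I[3,6], I[4,4]^2, I[6,6]^2.
μ_θ-semistable layers: μ^(1)=22; μ^(2)=9; μ^(3)=1/3; μ^(4)=-4; μ^(5)=-43

((0, 1, 1, 1, 0, 0); (0, 0, 0, 0, 0, 3); (0, 0, 1, 1, 1, 0); (2, 0, 0, 0, 0, 0); (0, 0, 0, 2, 0, 0))


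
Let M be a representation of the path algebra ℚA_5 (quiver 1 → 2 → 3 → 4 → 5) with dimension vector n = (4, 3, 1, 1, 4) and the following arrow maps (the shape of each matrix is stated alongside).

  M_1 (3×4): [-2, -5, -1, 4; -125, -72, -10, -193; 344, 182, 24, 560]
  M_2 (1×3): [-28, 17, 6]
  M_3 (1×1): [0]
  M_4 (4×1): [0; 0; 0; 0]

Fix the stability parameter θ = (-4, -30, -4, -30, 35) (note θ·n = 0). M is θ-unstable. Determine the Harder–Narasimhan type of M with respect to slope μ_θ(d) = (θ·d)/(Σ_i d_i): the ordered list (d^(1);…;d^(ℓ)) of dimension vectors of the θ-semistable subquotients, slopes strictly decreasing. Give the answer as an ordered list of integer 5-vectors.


Barcode: M ≅ I[1,1], I[1,2]^2, I[1,3], I[4,4], I[5,5]^4. HN layers by μ_θ (4 steps, strictly decreasing):
  μ^(1)=35; μ^(2)=-4; μ^(3)=-17; μ^(4)=-30

((0, 0, 0, 0, 4); (1, 0, 1, 0, 0); (3, 3, 0, 0, 0); (0, 0, 0, 1, 0))


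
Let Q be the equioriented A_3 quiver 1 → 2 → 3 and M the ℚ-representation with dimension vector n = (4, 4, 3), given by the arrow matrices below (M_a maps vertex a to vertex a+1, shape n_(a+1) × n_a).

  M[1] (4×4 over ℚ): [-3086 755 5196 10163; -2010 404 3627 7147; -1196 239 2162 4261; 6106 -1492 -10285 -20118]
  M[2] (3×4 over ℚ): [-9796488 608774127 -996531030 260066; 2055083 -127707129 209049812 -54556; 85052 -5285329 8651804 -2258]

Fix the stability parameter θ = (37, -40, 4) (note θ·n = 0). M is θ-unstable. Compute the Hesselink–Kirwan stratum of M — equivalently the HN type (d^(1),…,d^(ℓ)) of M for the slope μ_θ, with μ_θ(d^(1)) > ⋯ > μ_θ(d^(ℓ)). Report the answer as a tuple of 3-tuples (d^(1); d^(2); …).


Barcode: M ≅ I[1,2], I[1,3]^3. HN layers by μ_θ (2 steps, strictly decreasing):
  μ^(1)=4; μ^(2)=-3/2

((0, 0, 3); (4, 4, 0))
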